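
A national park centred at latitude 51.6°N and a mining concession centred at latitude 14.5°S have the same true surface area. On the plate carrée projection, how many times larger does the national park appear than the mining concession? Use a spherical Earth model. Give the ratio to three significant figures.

For the equirectangular projection with φ₀ = 0 (plate carrée), h = 1 along meridians and k = sec φ along parallels.
Areal scale at 51.6°: h·k = 1.000 × 1.610 = 1.610.
Areal scale at 14.5°: h·k = 1.000 × 1.033 = 1.033.
Ratio = 1.610/1.033 ≈ 1.56.

1.56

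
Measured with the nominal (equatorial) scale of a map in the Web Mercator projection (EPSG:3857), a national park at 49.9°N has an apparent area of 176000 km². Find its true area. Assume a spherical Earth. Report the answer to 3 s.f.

For Mercator, h = k = sec φ (a conformal cylindrical projection has a single point scale, 1/cos φ).
Areal scale = k² = sec²φ = 1/cos²(49.9°) = 1/0.6441² = 2.410.
True area = apparent / (areal scale) = 176000 / 2.410 ≈ 73000 km².

73000 km²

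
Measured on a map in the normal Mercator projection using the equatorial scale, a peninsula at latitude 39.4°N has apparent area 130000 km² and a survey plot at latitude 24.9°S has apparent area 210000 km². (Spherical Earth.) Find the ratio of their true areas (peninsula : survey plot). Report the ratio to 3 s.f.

Mercator's areal exaggeration is sec²φ; hence true area = (apparent area) · cos²φ.
True area of peninsula: 130000 × cos²(39.4°) = 130000 × 0.5971 = 77630 km².
True area of survey plot: 210000 × cos²(24.9°) = 210000 × 0.8227 = 172800 km².
Ratio = 77630 / 172800 ≈ 0.449.

0.449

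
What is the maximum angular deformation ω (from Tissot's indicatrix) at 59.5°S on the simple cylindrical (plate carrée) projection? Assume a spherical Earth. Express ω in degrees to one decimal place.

38.1°

Plate carrée maps x = Rλ, y = Rφ. The meridian scale is h = 1 and the parallel scale is k = 1/cos φ = sec φ.
At 59.5°: h = 1.000, k = 1.970; principal scales a = 1.970, b = 1.000.
sin(ω/2) = (a − b)/(a + b) = 0.9703/2.970 = 0.3267, so ω = 2 arcsin(0.3267) ≈ 38.1°.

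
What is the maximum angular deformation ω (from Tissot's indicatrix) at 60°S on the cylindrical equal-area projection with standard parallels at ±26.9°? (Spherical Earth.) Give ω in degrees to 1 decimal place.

For cylindrical equal-area with standard parallel φ₀, h = cos φ / cos φ₀ and k = cos φ₀ / cos φ, so h·k = 1.
At 60°: h = 0.5607, k = 1.784; principal scales a = 1.784, b = 0.5607.
sin(ω/2) = (a − b)/(a + b) = 1.223/2.344 = 0.5217, so ω = 2 arcsin(0.5217) ≈ 62.9°.

62.9°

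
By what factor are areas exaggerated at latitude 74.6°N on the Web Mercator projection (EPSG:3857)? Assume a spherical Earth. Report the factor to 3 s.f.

Mercator is conformal, so the point scale is isotropic: h = k = sec φ = 1/cos φ.
Areal scale = k² = sec²φ = 1/cos²(74.6°) = 1/0.2656² = 14.18.

14.2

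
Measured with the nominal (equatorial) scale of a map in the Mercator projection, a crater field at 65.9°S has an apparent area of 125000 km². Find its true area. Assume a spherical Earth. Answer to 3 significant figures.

The Mercator projection is conformal; its linear scale factor is the same in every direction and equals sec φ = 1/cos φ.
Areal scale = k² = sec²φ = 1/cos²(65.9°) = 1/0.4083² = 5.998.
True area = apparent / (areal scale) = 125000 / 5.998 ≈ 20800 km².

20800 km²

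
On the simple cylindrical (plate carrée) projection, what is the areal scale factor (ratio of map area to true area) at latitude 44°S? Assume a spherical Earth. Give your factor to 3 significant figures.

For the equirectangular projection with φ₀ = 0 (plate carrée), h = 1 along meridians and k = sec φ along parallels.
Areal scale = h·k = 1 × sec φ; at 44°, h = 1.000, k = 1.390, so h·k = 1.390.

1.39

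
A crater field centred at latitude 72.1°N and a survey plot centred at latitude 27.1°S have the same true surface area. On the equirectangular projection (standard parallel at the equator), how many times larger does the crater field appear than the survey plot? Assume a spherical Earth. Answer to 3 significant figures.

In the plate carrée (x = Rλ, y = Rφ), meridians are true-scale (h = 1) and parallels are stretched by k = sec φ.
Areal scale at 72.1°: h·k = 1.000 × 3.254 = 3.254.
Areal scale at 27.1°: h·k = 1.000 × 1.123 = 1.123.
Ratio = 3.254/1.123 ≈ 2.90.

2.90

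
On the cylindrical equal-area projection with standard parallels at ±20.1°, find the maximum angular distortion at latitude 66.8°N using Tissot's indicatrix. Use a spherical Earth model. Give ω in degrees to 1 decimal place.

A cylindrical equal-area projection with standard parallel φ₀ has meridian scale h = cos φ / cos φ₀ and parallel scale k = cos φ₀ / cos φ (so areas are preserved, h·k = 1).
At 66.8°: h = 0.4195, k = 2.384; principal scales a = 2.384, b = 0.4195.
sin(ω/2) = (a − b)/(a + b) = 1.964/2.803 = 0.7007, so ω = 2 arcsin(0.7007) ≈ 89.0°.

89.0°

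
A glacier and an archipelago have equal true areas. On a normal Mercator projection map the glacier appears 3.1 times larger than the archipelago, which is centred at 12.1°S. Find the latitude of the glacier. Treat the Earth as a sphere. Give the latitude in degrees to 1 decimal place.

For equal true areas on Mercator, apparent areas scale as sec²φ, so the ratio is cos²φ₂ / cos²φ₁.
cos²φ₂ / cos²φ₁ = 3.1  ⇒  cos φ₁ = cos 12.1° / √3.1 = 0.9778/1.761 = 0.5553.
φ₁ = arccos(0.5553) ≈ 56.3°.

56.3°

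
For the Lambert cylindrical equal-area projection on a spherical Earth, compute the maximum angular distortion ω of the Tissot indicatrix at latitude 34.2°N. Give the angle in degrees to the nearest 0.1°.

The Lambert cylindrical equal-area projection is the cylindrical equal-area projection with its standard parallel at the equator (φ₀ = 0). For cylindrical equal-area with standard parallel φ₀, h = cos φ / cos φ₀ and k = cos φ₀ / cos φ, so h·k = 1.
At 34.2°: h = 0.8271, k = 1.209; principal scales a = 1.209, b = 0.8271.
sin(ω/2) = (a − b)/(a + b) = 0.3820/2.036 = 0.1876, so ω = 2 arcsin(0.1876) ≈ 21.6°.

21.6°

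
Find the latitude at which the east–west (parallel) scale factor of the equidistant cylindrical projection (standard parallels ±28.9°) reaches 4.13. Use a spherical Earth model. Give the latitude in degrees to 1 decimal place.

In the equirectangular projection with standard parallel φ₀ = 28.9° (x = Rλ cos φ₀, y = Rφ), meridians are true-scale (h = 1) and the parallel scale is k = cos φ₀ / cos φ.
k = cos φ₀ / cos φ = 4.13  ⇒  cos φ = cos 28.9° / 4.13 = 0.2120.
φ = arccos(0.2120) ≈ 77.8°.

77.8°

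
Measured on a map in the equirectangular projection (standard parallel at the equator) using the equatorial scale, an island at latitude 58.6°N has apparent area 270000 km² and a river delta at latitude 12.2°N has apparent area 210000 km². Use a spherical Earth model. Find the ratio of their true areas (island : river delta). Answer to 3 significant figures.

0.685

On the plate carrée, areal scale = h·k = 1 × sec φ, so true area = apparent × cos φ.
True area of island: 270000 × cos(58.6°) = 270000 × 0.5210 = 140700 km².
True area of river delta: 210000 × cos(12.2°) = 210000 × 0.9774 = 205300 km².
Ratio = 140700 / 205300 ≈ 0.685.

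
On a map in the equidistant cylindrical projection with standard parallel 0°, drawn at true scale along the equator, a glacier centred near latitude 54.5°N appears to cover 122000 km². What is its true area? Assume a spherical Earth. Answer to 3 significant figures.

In the plate carrée (x = Rλ, y = Rφ), meridians are true-scale (h = 1) and parallels are stretched by k = sec φ.
Areal scale = h·k = 1 × sec φ; at 54.5°, h = 1.000, k = 1.722, so h·k = 1.722.
True area = apparent / (areal scale) = 122000 / 1.722 ≈ 70800 km².

70800 km²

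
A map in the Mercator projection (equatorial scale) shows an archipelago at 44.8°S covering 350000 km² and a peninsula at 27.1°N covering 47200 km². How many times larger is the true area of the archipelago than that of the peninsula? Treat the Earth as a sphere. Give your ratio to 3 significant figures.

4.71

Mercator's areal exaggeration is sec²φ; hence true area = (apparent area) · cos²φ.
True area of archipelago: 350000 × cos²(44.8°) = 350000 × 0.5035 = 176200 km².
True area of peninsula: 47200 × cos²(27.1°) = 47200 × 0.7925 = 37410 km².
Ratio = 176200 / 37410 ≈ 4.71.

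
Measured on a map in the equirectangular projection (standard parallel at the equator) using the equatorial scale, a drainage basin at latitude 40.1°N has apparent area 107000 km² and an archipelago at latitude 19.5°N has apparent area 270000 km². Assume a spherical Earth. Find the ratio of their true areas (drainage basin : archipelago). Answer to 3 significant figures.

Plate carrée has h = 1 and k = sec φ, giving areal scale sec φ; true area = (apparent area) · cos φ.
True area of drainage basin: 107000 × cos(40.1°) = 107000 × 0.7649 = 81850 km².
True area of archipelago: 270000 × cos(19.5°) = 270000 × 0.9426 = 254500 km².
Ratio = 81850 / 254500 ≈ 0.322.

0.322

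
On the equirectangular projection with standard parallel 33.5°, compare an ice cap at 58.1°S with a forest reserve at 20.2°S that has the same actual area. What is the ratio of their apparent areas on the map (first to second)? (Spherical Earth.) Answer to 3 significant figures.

1.78

With standard parallel φ₀ = 33.5°, the equirectangular projection gives x = Rλ cos φ₀, y = Rφ, so h = 1 and k = cos 33.5° / cos φ.
Areal scale at 58.1°: h·k = 1.000 × 1.578 = 1.578.
Areal scale at 20.2°: h·k = 1.000 × 0.8885 = 0.8885.
Ratio = 1.578/0.8885 ≈ 1.78.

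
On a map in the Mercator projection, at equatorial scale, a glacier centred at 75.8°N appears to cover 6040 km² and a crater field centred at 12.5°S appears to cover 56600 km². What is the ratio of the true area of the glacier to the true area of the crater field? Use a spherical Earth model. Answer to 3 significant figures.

0.00674

Mercator's areal exaggeration is sec²φ; hence true area = (apparent area) · cos²φ.
True area of glacier: 6040 × cos²(75.8°) = 6040 × 0.06018 = 363.5 km².
True area of crater field: 56600 × cos²(12.5°) = 56600 × 0.9532 = 53950 km².
Ratio = 363.5 / 53950 ≈ 0.00674.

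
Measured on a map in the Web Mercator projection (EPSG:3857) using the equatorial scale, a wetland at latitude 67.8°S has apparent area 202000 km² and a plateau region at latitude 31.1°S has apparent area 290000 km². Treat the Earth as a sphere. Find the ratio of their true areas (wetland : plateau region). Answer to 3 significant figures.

On Mercator the areal scale is sec²φ, so true area = apparent × cos²φ.
True area of wetland: 202000 × cos²(67.8°) = 202000 × 0.1428 = 28840 km².
True area of plateau region: 290000 × cos²(31.1°) = 290000 × 0.7332 = 212600 km².
Ratio = 28840 / 212600 ≈ 0.136.

0.136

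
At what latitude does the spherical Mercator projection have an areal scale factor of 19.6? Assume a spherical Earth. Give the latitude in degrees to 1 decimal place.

76.9°

Mercator areal scale is sec²φ.
sec²φ = 19.6  ⇒  cos²φ = 0.05102  ⇒  cos φ = 0.2259.
φ = arccos(0.2259) ≈ 76.9°.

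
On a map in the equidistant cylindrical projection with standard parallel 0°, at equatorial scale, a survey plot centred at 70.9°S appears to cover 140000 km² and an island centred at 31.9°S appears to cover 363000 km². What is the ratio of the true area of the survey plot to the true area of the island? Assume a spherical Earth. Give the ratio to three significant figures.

On the plate carrée, areal scale = h·k = 1 × sec φ, so true area = apparent × cos φ.
True area of survey plot: 140000 × cos(70.9°) = 140000 × 0.3272 = 45810 km².
True area of island: 363000 × cos(31.9°) = 363000 × 0.8490 = 308200 km².
Ratio = 45810 / 308200 ≈ 0.149.

0.149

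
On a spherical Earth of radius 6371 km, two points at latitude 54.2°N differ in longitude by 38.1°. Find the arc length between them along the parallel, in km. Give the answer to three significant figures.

Arc length along a parallel = R cos φ · Δλ (with Δλ in radians).
= 6371 × cos 54.2° × (38.1° × π/180) = 6371 × 0.5850 × 0.6650 ≈ 2480 km.

2480 km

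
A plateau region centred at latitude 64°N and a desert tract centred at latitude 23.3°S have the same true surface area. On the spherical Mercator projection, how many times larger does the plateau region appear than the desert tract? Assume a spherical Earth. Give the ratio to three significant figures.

On Mercator, area is exaggerated by sec²φ = 1/cos²φ.
At 64°: sec²(64°) = 1/0.4384² = 5.204.
At 23.3°: sec²(23.3°) = 1/0.9184² = 1.185.
Ratio = 5.204/1.185 = cos²(23.3°)/cos²(64°) ≈ 4.39.

4.39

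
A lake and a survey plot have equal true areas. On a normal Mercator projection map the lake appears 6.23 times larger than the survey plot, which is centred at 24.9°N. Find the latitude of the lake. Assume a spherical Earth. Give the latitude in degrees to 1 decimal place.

68.7°

On Mercator, (apparent₁)/(apparent₂) = sec²φ₁ / sec²φ₂ when true areas are equal.
cos²φ₂ / cos²φ₁ = 6.23  ⇒  cos φ₁ = cos 24.9° / √6.23 = 0.9070/2.496 = 0.3634.
φ₁ = arccos(0.3634) ≈ 68.7°.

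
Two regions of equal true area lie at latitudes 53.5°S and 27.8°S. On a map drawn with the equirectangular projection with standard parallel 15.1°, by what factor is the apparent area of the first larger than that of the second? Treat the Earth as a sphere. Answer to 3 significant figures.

With standard parallel φ₀ = 15.1°, the equirectangular projection gives x = Rλ cos φ₀, y = Rφ, so h = 1 and k = cos 15.1° / cos φ.
Areal scale at 53.5°: h·k = 1.000 × 1.623 = 1.623.
Areal scale at 27.8°: h·k = 1.000 × 1.091 = 1.091.
Ratio = 1.623/1.091 ≈ 1.49.

1.49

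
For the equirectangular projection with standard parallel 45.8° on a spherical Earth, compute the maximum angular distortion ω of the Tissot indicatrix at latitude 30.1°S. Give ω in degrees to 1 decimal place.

12.3°

The equidistant cylindrical projection with φ₀ = 45.8° has h = 1 (meridians true) and k = cos φ₀ / cos φ along parallels.
At 30.1°: h = 1.000, k = 0.8058; principal scales a = 1.000, b = 0.8058.
sin(ω/2) = (a − b)/(a + b) = 0.1942/1.806 = 0.1075, so ω = 2 arcsin(0.1075) ≈ 12.3°.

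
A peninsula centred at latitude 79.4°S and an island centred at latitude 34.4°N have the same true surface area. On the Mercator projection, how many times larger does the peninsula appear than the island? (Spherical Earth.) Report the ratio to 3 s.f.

20.1

Mercator areal scale is sec²φ.
At 79.4°: sec²(79.4°) = 1/0.1840² = 29.55.
At 34.4°: sec²(34.4°) = 1/0.8251² = 1.469.
Ratio = 29.55/1.469 = cos²(34.4°)/cos²(79.4°) ≈ 20.1.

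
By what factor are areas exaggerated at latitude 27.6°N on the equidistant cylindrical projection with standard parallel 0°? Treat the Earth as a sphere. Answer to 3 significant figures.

1.13

Plate carrée maps x = Rλ, y = Rφ. The meridian scale is h = 1 and the parallel scale is k = 1/cos φ = sec φ.
Areal scale = h·k = 1 × sec φ; at 27.6°, h = 1.000, k = 1.128, so h·k = 1.128.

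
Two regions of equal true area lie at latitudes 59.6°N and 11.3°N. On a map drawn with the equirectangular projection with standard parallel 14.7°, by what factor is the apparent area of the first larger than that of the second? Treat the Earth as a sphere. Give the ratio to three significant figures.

With standard parallel φ₀ = 14.7°, the equirectangular projection gives x = Rλ cos φ₀, y = Rφ, so h = 1 and k = cos 14.7° / cos φ.
Areal scale at 59.6°: h·k = 1.000 × 1.911 = 1.911.
Areal scale at 11.3°: h·k = 1.000 × 0.9864 = 0.9864.
Ratio = 1.911/0.9864 ≈ 1.94.

1.94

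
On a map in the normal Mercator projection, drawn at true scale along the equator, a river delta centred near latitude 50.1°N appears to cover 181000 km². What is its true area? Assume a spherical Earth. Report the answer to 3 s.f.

Mercator is conformal, so the point scale is isotropic: h = k = sec φ = 1/cos φ.
Areal scale = k² = sec²φ = 1/cos²(50.1°) = 1/0.6414² = 2.430.
True area = apparent / (areal scale) = 181000 / 2.430 ≈ 74500 km².

74500 km²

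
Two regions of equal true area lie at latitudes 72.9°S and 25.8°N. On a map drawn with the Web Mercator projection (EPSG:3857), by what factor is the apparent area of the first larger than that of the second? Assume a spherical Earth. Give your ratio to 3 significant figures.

9.38

Mercator areal scale is sec²φ.
At 72.9°: sec²(72.9°) = 1/0.2940² = 11.57.
At 25.8°: sec²(25.8°) = 1/0.9003² = 1.234.
Ratio = 11.57/1.234 = cos²(25.8°)/cos²(72.9°) ≈ 9.38.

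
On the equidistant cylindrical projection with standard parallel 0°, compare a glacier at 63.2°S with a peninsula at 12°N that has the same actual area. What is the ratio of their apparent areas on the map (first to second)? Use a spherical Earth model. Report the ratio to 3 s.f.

For the equirectangular projection with φ₀ = 0 (plate carrée), h = 1 along meridians and k = sec φ along parallels.
Areal scale at 63.2°: h·k = 1.000 × 2.218 = 2.218.
Areal scale at 12°: h·k = 1.000 × 1.022 = 1.022.
Ratio = 2.218/1.022 ≈ 2.17.

2.17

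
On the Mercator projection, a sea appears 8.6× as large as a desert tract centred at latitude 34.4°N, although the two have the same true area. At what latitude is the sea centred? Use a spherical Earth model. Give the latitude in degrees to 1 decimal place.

73.7°

For equal true areas on Mercator, apparent areas scale as sec²φ, so the ratio is cos²φ₂ / cos²φ₁.
cos²φ₂ / cos²φ₁ = 8.6  ⇒  cos φ₁ = cos 34.4° / √8.6 = 0.8251/2.933 = 0.2814.
φ₁ = arccos(0.2814) ≈ 73.7°.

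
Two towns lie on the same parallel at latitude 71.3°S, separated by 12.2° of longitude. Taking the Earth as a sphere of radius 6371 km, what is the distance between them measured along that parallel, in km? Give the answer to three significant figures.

435 km

Arc length along a parallel = R cos φ · Δλ (with Δλ in radians).
= 6371 × cos 71.3° × (12.2° × π/180) = 6371 × 0.3206 × 0.2129 ≈ 435 km.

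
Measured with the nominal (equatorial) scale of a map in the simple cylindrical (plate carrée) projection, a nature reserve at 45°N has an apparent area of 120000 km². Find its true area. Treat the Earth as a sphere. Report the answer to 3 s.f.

In the plate carrée (x = Rλ, y = Rφ), meridians are true-scale (h = 1) and parallels are stretched by k = sec φ.
Areal scale = h·k = 1 × sec φ; at 45°, h = 1.000, k = 1.414, so h·k = 1.414.
True area = apparent / (areal scale) = 120000 / 1.414 ≈ 84900 km².

84900 km²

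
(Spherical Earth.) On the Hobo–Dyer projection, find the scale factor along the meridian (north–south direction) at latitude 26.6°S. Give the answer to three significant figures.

1.13

The Hobo–Dyer projection is cylindrical equal-area with φ₀ = 37.5°. For cylindrical equal-area with standard parallel φ₀, h = cos φ / cos φ₀ and k = cos φ₀ / cos φ, so h·k = 1.
h = cos 26.6° / cos 37.5° = 0.8942/0.7934 = 1.127.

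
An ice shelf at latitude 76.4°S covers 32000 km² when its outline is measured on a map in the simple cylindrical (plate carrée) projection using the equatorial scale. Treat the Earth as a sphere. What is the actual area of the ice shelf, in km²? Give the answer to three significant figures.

7520 km²

For the equirectangular projection with φ₀ = 0 (plate carrée), h = 1 along meridians and k = sec φ along parallels.
Areal scale = h·k = 1 × sec φ; at 76.4°, h = 1.000, k = 4.253, so h·k = 4.253.
True area = apparent / (areal scale) = 32000 / 4.253 ≈ 7520 km².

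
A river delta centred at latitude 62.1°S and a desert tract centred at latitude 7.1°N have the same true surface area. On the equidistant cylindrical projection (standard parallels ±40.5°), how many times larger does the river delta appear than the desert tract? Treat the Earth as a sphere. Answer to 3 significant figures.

2.12

With standard parallel φ₀ = 40.5°, the equirectangular projection gives x = Rλ cos φ₀, y = Rφ, so h = 1 and k = cos 40.5° / cos φ.
Areal scale at 62.1°: h·k = 1.000 × 1.625 = 1.625.
Areal scale at 7.1°: h·k = 1.000 × 0.7663 = 0.7663.
Ratio = 1.625/0.7663 ≈ 2.12.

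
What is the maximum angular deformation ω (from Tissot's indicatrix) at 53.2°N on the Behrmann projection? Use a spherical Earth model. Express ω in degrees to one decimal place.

The Behrmann projection is cylindrical equal-area with φ₀ = 30°. A cylindrical equal-area projection with standard parallel φ₀ has meridian scale h = cos φ / cos φ₀ and parallel scale k = cos φ₀ / cos φ (so areas are preserved, h·k = 1).
At 53.2°: h = 0.6917, k = 1.446; principal scales a = 1.446, b = 0.6917.
sin(ω/2) = (a − b)/(a + b) = 0.7540/2.137 = 0.3528, so ω = 2 arcsin(0.3528) ≈ 41.3°.

41.3°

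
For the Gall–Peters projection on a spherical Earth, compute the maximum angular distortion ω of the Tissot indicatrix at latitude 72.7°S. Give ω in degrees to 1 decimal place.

The Gall–Peters projection is cylindrical equal-area with φ₀ = 45°. Cylindrical equal-area (φ₀ = 45°): h = cos φ / cos 45° along meridians, k = cos 45° / cos φ along parallels; h·k = 1.
At 72.7°: h = 0.4206, k = 2.378; principal scales a = 2.378, b = 0.4206.
sin(ω/2) = (a − b)/(a + b) = 1.957/2.798 = 0.6994, so ω = 2 arcsin(0.6994) ≈ 88.8°.

88.8°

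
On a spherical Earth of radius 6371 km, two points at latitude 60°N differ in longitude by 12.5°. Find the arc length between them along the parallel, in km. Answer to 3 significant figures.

695 km

Arc length along a parallel = R cos φ · Δλ (with Δλ in radians).
= 6371 × cos 60° × (12.5° × π/180) = 6371 × 0.5000 × 0.2182 ≈ 695 km.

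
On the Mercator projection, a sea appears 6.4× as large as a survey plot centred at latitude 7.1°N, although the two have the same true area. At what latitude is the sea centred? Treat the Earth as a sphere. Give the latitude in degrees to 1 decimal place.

66.9°

For equal true areas on Mercator, apparent areas scale as sec²φ, so the ratio is cos²φ₂ / cos²φ₁.
cos²φ₂ / cos²φ₁ = 6.4  ⇒  cos φ₁ = cos 7.1° / √6.4 = 0.9923/2.530 = 0.3923.
φ₁ = arccos(0.3923) ≈ 66.9°.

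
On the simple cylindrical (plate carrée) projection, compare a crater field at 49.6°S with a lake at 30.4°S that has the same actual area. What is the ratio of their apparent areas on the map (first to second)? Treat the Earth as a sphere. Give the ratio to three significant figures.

Plate carrée maps x = Rλ, y = Rφ. The meridian scale is h = 1 and the parallel scale is k = 1/cos φ = sec φ.
Areal scale at 49.6°: h·k = 1.000 × 1.543 = 1.543.
Areal scale at 30.4°: h·k = 1.000 × 1.159 = 1.159.
Ratio = 1.543/1.159 ≈ 1.33.

1.33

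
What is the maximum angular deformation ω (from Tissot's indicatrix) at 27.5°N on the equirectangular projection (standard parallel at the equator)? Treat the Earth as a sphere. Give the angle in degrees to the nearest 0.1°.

Plate carrée maps x = Rλ, y = Rφ. The meridian scale is h = 1 and the parallel scale is k = 1/cos φ = sec φ.
At 27.5°: h = 1.000, k = 1.127; principal scales a = 1.127, b = 1.000.
sin(ω/2) = (a − b)/(a + b) = 0.1274/2.127 = 0.05988, so ω = 2 arcsin(0.05988) ≈ 6.9°.

6.9°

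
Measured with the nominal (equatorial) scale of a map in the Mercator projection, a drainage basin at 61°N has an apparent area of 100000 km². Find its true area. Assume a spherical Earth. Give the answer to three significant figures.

23500 km²

The Mercator projection is conformal; its linear scale factor is the same in every direction and equals sec φ = 1/cos φ.
Areal scale = k² = sec²φ = 1/cos²(61°) = 1/0.4848² = 4.255.
True area = apparent / (areal scale) = 100000 / 4.255 ≈ 23500 km².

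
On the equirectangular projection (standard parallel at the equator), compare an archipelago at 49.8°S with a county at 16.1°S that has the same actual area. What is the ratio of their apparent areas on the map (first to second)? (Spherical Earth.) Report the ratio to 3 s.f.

1.49

In the plate carrée (x = Rλ, y = Rφ), meridians are true-scale (h = 1) and parallels are stretched by k = sec φ.
Areal scale at 49.8°: h·k = 1.000 × 1.549 = 1.549.
Areal scale at 16.1°: h·k = 1.000 × 1.041 = 1.041.
Ratio = 1.549/1.041 ≈ 1.49.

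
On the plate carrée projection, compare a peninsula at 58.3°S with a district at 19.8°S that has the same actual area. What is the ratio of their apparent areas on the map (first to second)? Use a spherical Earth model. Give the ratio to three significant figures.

In the plate carrée (x = Rλ, y = Rφ), meridians are true-scale (h = 1) and parallels are stretched by k = sec φ.
Areal scale at 58.3°: h·k = 1.000 × 1.903 = 1.903.
Areal scale at 19.8°: h·k = 1.000 × 1.063 = 1.063.
Ratio = 1.903/1.063 ≈ 1.79.

1.79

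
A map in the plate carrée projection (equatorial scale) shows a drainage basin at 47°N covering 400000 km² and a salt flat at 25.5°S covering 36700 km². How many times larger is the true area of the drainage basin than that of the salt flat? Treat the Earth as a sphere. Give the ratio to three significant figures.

8.24

On the plate carrée, areal scale = h·k = 1 × sec φ, so true area = apparent × cos φ.
True area of drainage basin: 400000 × cos(47°) = 400000 × 0.6820 = 272800 km².
True area of salt flat: 36700 × cos(25.5°) = 36700 × 0.9026 = 33120 km².
Ratio = 272800 / 33120 ≈ 8.24.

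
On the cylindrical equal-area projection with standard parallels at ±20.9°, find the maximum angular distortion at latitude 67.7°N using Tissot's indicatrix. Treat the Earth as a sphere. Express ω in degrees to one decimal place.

91.6°

For cylindrical equal-area with standard parallel φ₀, h = cos φ / cos φ₀ and k = cos φ₀ / cos φ, so h·k = 1.
At 67.7°: h = 0.4062, k = 2.462; principal scales a = 2.462, b = 0.4062.
sin(ω/2) = (a − b)/(a + b) = 2.056/2.868 = 0.7168, so ω = 2 arcsin(0.7168) ≈ 91.6°.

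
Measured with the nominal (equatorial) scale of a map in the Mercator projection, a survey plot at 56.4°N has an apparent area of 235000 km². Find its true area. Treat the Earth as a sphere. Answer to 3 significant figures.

72000 km²

For Mercator, h = k = sec φ (a conformal cylindrical projection has a single point scale, 1/cos φ).
Areal scale = k² = sec²φ = 1/cos²(56.4°) = 1/0.5534² = 3.265.
True area = apparent / (areal scale) = 235000 / 3.265 ≈ 72000 km².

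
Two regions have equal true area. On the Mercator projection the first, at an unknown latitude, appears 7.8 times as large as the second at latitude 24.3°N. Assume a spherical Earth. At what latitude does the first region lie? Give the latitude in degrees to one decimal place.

71.0°

Mercator areal scale is sec²φ, so apparent-area ratio = sec²φ₁ / sec²φ₂ = cos²φ₂ / cos²φ₁.
cos²φ₂ / cos²φ₁ = 7.8  ⇒  cos φ₁ = cos 24.3° / √7.8 = 0.9114/2.793 = 0.3263.
φ₁ = arccos(0.3263) ≈ 71.0°.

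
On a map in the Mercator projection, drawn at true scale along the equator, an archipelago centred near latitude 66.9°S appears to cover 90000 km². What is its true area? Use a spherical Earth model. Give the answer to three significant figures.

For Mercator, h = k = sec φ (a conformal cylindrical projection has a single point scale, 1/cos φ).
Areal scale = k² = sec²φ = 1/cos²(66.9°) = 1/0.3923² = 6.497.
True area = apparent / (areal scale) = 90000 / 6.497 ≈ 13900 km².

13900 km²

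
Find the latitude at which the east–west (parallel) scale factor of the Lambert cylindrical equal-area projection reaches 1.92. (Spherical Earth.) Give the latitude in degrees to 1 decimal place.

58.6°

The Lambert cylindrical equal-area projection is the cylindrical equal-area projection with its standard parallel at the equator (φ₀ = 0). For cylindrical equal-area with standard parallel φ₀, h = cos φ / cos φ₀ and k = cos φ₀ / cos φ, so h·k = 1.
k = cos φ₀ / cos φ = 1.92  ⇒  cos φ = cos 0° / 1.92 = 0.5208.
φ = arccos(0.5208) ≈ 58.6°.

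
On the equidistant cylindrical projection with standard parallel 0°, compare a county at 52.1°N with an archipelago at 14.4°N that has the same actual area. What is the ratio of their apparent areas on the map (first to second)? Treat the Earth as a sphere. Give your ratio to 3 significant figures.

1.58

Plate carrée maps x = Rλ, y = Rφ. The meridian scale is h = 1 and the parallel scale is k = 1/cos φ = sec φ.
Areal scale at 52.1°: h·k = 1.000 × 1.628 = 1.628.
Areal scale at 14.4°: h·k = 1.000 × 1.032 = 1.032.
Ratio = 1.628/1.032 ≈ 1.58.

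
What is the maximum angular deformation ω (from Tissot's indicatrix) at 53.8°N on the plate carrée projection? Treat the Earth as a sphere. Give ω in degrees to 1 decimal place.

29.8°

For the equirectangular projection with φ₀ = 0 (plate carrée), h = 1 along meridians and k = sec φ along parallels.
At 53.8°: h = 1.000, k = 1.693; principal scales a = 1.693, b = 1.000.
sin(ω/2) = (a − b)/(a + b) = 0.6932/2.693 = 0.2574, so ω = 2 arcsin(0.2574) ≈ 29.8°.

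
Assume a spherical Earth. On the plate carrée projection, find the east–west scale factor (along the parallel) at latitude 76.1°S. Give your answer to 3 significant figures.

4.16

In the plate carrée (x = Rλ, y = Rφ), meridians are true-scale (h = 1) and parallels are stretched by k = sec φ.
k = 1/cos 76.1° = 1/0.2402 = 4.163.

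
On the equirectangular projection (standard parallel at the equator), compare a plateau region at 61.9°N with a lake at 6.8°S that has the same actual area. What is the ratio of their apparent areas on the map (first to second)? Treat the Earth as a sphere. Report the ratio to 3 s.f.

Plate carrée maps x = Rλ, y = Rφ. The meridian scale is h = 1 and the parallel scale is k = 1/cos φ = sec φ.
Areal scale at 61.9°: h·k = 1.000 × 2.123 = 2.123.
Areal scale at 6.8°: h·k = 1.000 × 1.007 = 1.007.
Ratio = 2.123/1.007 ≈ 2.11.

2.11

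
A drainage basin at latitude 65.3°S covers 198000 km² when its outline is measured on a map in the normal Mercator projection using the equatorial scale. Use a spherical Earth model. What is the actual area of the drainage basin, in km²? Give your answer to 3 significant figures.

The Mercator projection is conformal; its linear scale factor is the same in every direction and equals sec φ = 1/cos φ.
Areal scale = k² = sec²φ = 1/cos²(65.3°) = 1/0.4179² = 5.727.
True area = apparent / (areal scale) = 198000 / 5.727 ≈ 34600 km².

34600 km²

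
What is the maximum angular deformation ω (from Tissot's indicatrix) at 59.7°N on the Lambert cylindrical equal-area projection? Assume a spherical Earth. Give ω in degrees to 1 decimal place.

72.9°

The Lambert cylindrical equal-area projection is the cylindrical equal-area projection with its standard parallel at the equator (φ₀ = 0). For cylindrical equal-area with standard parallel φ₀, h = cos φ / cos φ₀ and k = cos φ₀ / cos φ, so h·k = 1.
At 59.7°: h = 0.5045, k = 1.982; principal scales a = 1.982, b = 0.5045.
sin(ω/2) = (a − b)/(a + b) = 1.478/2.487 = 0.5942, so ω = 2 arcsin(0.5942) ≈ 72.9°.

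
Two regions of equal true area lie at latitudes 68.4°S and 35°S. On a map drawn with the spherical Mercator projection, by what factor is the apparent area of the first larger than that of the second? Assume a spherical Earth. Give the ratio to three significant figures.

4.95

Mercator is conformal with k = sec φ, so areal scale = k² = sec²φ.
At 68.4°: sec²(68.4°) = 1/0.3681² = 7.379.
At 35°: sec²(35°) = 1/0.8192² = 1.490.
Ratio = 7.379/1.490 = cos²(35°)/cos²(68.4°) ≈ 4.95.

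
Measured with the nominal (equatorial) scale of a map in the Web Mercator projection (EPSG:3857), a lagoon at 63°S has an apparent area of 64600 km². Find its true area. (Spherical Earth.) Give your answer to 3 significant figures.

For Mercator, h = k = sec φ (a conformal cylindrical projection has a single point scale, 1/cos φ).
Areal scale = k² = sec²φ = 1/cos²(63°) = 1/0.4540² = 4.852.
True area = apparent / (areal scale) = 64600 / 4.852 ≈ 13300 km².

13300 km²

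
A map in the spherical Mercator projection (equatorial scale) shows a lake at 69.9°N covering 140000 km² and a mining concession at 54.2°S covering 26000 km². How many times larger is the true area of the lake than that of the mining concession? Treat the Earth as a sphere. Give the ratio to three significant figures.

1.86

On Mercator the areal scale is sec²φ, so true area = apparent × cos²φ.
True area of lake: 140000 × cos²(69.9°) = 140000 × 0.1181 = 16530 km².
True area of mining concession: 26000 × cos²(54.2°) = 26000 × 0.3422 = 8897 km².
Ratio = 16530 / 8897 ≈ 1.86.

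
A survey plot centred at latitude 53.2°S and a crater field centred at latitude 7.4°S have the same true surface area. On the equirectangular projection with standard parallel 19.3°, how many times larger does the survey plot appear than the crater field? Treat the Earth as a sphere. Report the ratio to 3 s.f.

In the equirectangular projection with standard parallel φ₀ = 19.3° (x = Rλ cos φ₀, y = Rφ), meridians are true-scale (h = 1) and the parallel scale is k = cos φ₀ / cos φ.
Areal scale at 53.2°: h·k = 1.000 × 1.576 = 1.576.
Areal scale at 7.4°: h·k = 1.000 × 0.9517 = 0.9517.
Ratio = 1.576/0.9517 ≈ 1.66.

1.66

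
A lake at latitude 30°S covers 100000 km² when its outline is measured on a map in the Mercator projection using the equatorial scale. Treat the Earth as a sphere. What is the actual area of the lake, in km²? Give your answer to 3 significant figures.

The Mercator projection is conformal; its linear scale factor is the same in every direction and equals sec φ = 1/cos φ.
Areal scale = k² = sec²φ = 1/cos²(30°) = 1/0.8660² = 1.333.
True area = apparent / (areal scale) = 100000 / 1.333 ≈ 75000 km².

75000 km²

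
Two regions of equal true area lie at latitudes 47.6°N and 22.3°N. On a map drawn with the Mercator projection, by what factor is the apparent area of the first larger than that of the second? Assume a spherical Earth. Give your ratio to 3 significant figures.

1.88

On Mercator, area is exaggerated by sec²φ = 1/cos²φ.
At 47.6°: sec²(47.6°) = 1/0.6743² = 2.199.
At 22.3°: sec²(22.3°) = 1/0.9252² = 1.168.
Ratio = 2.199/1.168 = cos²(22.3°)/cos²(47.6°) ≈ 1.88.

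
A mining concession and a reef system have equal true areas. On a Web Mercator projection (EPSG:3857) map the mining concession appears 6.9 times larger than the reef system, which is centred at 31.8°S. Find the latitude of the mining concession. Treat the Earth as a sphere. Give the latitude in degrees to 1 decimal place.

71.1°

Mercator areal scale is sec²φ, so apparent-area ratio = sec²φ₁ / sec²φ₂ = cos²φ₂ / cos²φ₁.
cos²φ₂ / cos²φ₁ = 6.9  ⇒  cos φ₁ = cos 31.8° / √6.9 = 0.8499/2.627 = 0.3235.
φ₁ = arccos(0.3235) ≈ 71.1°.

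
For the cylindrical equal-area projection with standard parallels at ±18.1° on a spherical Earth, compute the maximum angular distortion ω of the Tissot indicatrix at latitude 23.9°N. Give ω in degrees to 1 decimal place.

For cylindrical equal-area with standard parallel φ₀, h = cos φ / cos φ₀ and k = cos φ₀ / cos φ, so h·k = 1.
At 23.9°: h = 0.9619, k = 1.040; principal scales a = 1.040, b = 0.9619.
sin(ω/2) = (a − b)/(a + b) = 0.07781/2.002 = 0.03888, so ω = 2 arcsin(0.03888) ≈ 4.5°.

4.5°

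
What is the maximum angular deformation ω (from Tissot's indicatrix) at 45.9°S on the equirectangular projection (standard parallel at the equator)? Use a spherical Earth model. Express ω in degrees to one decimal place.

Plate carrée maps x = Rλ, y = Rφ. The meridian scale is h = 1 and the parallel scale is k = 1/cos φ = sec φ.
At 45.9°: h = 1.000, k = 1.437; principal scales a = 1.437, b = 1.000.
sin(ω/2) = (a − b)/(a + b) = 0.4370/2.437 = 0.1793, so ω = 2 arcsin(0.1793) ≈ 20.7°.

20.7°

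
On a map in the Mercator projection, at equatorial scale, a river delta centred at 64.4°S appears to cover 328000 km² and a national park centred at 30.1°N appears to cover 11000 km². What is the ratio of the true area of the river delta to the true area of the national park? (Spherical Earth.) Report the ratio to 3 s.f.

On Mercator the areal scale is sec²φ, so true area = apparent × cos²φ.
True area of river delta: 328000 × cos²(64.4°) = 328000 × 0.1867 = 61240 km².
True area of national park: 11000 × cos²(30.1°) = 11000 × 0.7485 = 8233 km².
Ratio = 61240 / 8233 ≈ 7.44.

7.44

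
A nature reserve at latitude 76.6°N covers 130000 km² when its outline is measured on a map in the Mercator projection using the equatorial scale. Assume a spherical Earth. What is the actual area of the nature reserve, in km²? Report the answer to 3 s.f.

Mercator is conformal, so the point scale is isotropic: h = k = sec φ = 1/cos φ.
Areal scale = k² = sec²φ = 1/cos²(76.6°) = 1/0.2317² = 18.62.
True area = apparent / (areal scale) = 130000 / 18.62 ≈ 6980 km².

6980 km²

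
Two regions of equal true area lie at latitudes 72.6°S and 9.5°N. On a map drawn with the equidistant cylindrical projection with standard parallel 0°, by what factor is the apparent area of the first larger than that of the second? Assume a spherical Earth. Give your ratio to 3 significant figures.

3.30

In the plate carrée (x = Rλ, y = Rφ), meridians are true-scale (h = 1) and parallels are stretched by k = sec φ.
Areal scale at 72.6°: h·k = 1.000 × 3.344 = 3.344.
Areal scale at 9.5°: h·k = 1.000 × 1.014 = 1.014.
Ratio = 3.344/1.014 ≈ 3.30.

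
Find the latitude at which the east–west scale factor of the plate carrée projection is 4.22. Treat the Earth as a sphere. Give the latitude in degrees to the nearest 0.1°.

76.3°

Plate carrée: h = 1, k = sec φ along parallels.
sec φ = 4.22  ⇒  cos φ = 0.2370  ⇒  φ ≈ 76.3°.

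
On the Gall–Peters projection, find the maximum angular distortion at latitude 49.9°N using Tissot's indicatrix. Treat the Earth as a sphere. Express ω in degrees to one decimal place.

The Gall–Peters projection is cylindrical equal-area with φ₀ = 45°. Cylindrical equal-area (φ₀ = 45°): h = cos φ / cos 45° along meridians, k = cos 45° / cos φ along parallels; h·k = 1.
At 49.9°: h = 0.9109, k = 1.098; principal scales a = 1.098, b = 0.9109.
sin(ω/2) = (a − b)/(a + b) = 0.1869/2.009 = 0.09302, so ω = 2 arcsin(0.09302) ≈ 10.7°.

10.7°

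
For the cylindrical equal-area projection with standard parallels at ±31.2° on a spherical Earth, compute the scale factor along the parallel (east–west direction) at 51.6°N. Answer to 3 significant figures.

1.38

For cylindrical equal-area with standard parallel φ₀, h = cos φ / cos φ₀ and k = cos φ₀ / cos φ, so h·k = 1.
k = cos 31.2° / cos 51.6° = 0.8554/0.6211 = 1.377.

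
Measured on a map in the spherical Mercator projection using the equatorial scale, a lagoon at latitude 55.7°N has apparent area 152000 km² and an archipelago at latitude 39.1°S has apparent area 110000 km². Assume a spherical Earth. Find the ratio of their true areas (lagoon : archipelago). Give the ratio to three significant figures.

0.729

Since Mercator area scale is 1/cos²φ, the true area equals the apparent area multiplied by cos²φ.
True area of lagoon: 152000 × cos²(55.7°) = 152000 × 0.3176 = 48270 km².
True area of archipelago: 110000 × cos²(39.1°) = 110000 × 0.6022 = 66250 km².
Ratio = 48270 / 66250 ≈ 0.729.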